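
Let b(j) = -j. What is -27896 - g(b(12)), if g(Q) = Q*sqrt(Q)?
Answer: -27896 + 24*I*sqrt(3) ≈ -27896.0 + 41.569*I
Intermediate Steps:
g(Q) = Q**(3/2)
-27896 - g(b(12)) = -27896 - (-1*12)**(3/2) = -27896 - (-12)**(3/2) = -27896 - (-24)*I*sqrt(3) = -27896 + 24*I*sqrt(3)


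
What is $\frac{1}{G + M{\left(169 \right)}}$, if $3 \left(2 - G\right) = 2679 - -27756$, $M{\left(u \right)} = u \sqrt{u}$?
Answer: $- \frac{1}{7946} \approx -0.00012585$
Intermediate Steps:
$M{\left(u \right)} = u^{\frac{3}{2}}$
$G = -10143$ ($G = 2 - \frac{2679 - -27756}{3} = 2 - \frac{2679 + 27756}{3} = 2 - 10145 = -10143$)
$\frac{1}{G + M{\left(169 \right)}} = \frac{1}{-10143 + 169^{\frac{3}{2}}} = \frac{1}{-10143 + 2197} = \frac{1}{-7946} = - \frac{1}{7946}$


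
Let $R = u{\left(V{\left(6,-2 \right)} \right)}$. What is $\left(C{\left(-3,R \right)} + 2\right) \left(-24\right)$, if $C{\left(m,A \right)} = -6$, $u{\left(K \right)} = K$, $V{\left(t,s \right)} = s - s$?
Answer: $96$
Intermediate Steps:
$V{\left(t,s \right)} = 0$
$R = 0$
$\left(C{\left(-3,R \right)} + 2\right) \left(-24\right) = \left(-6 + 2\right) \left(-24\right) = \left(-4\right) \left(-24\right) = 96$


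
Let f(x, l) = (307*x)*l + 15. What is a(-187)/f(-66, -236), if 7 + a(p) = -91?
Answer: -14/683121 ≈ -2.0494e-5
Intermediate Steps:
f(x, l) = 15 + 307*l*x (f(x, l) = 307*l*x + 15 = 15 + 307*l*x)
a(p) = -98 (a(p) = -7 - 91 = -98)
a(-187)/f(-66, -236) = -98/(15 + 307*(-236)*(-66)) = -98/(15 + 4781832) = -98/4781847 = -98*1/4781847 = -14/683121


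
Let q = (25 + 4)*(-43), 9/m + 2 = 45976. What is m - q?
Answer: 57329587/45974 ≈ 1247.0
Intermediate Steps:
m = 9/45974 (m = 9/(-2 + 45976) = 9/45974 ≈ 0.00019576)
q = -1247 (q = 29*(-43) = -1247)
m - q = 9/45974 - 1*(-1247) = 9/45974 + 1247 = 57329587/45974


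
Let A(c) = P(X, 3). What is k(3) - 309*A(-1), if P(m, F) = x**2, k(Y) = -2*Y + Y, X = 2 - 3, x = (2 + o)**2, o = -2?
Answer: -3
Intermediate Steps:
x = 0 (x = (2 - 2)**2 = 0**2 = 0)
X = -1
k(Y) = -Y
P(m, F) = 0 (P(m, F) = 0**2 = 0)
A(c) = 0
k(3) - 309*A(-1) = -1*3 - 309*0 = -3 + 0 = -3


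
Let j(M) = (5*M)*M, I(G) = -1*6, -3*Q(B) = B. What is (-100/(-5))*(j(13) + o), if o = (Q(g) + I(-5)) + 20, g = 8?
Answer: 51380/3 ≈ 17127.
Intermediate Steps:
Q(B) = -B/3
I(G) = -6
j(M) = 5*M**2
o = 34/3 (o = (-1/3*8 - 6) + 20 = (-8/3 - 6) + 20 = -26/3 + 20 = 34/3 ≈ 11.333)
(-100/(-5))*(j(13) + o) = (-100/(-5))*(5*13**2 + 34/3) = (-100*(-1/5))*(5*169 + 34/3) = 20*(845 + 34/3) = 20*(2569/3) = 51380/3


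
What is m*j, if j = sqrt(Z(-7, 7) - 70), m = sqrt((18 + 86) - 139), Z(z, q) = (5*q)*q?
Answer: 35*I*sqrt(5) ≈ 78.262*I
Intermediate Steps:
Z(z, q) = 5*q**2
m = I*sqrt(35) (m = sqrt(104 - 139) = sqrt(-35) = I*sqrt(35) ≈ 5.9161*I)
j = 5*sqrt(7) (j = sqrt(5*7**2 - 70) = sqrt(5*49 - 70) = sqrt(245 - 70) = sqrt(175) = 5*sqrt(7) ≈ 13.229)
m*j = (I*sqrt(35))*(5*sqrt(7)) = 35*I*sqrt(5)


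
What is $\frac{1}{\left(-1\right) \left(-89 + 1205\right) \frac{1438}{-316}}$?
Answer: $\frac{79}{401202} \approx 0.00019691$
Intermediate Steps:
$\frac{1}{\left(-1\right) \left(-89 + 1205\right) \frac{1438}{-316}} = \frac{1}{\left(-1\right) 1116 \cdot 1438 \left(- \frac{1}{316}\right)} = \frac{1}{\left(-1\right) 1116 \left(- \frac{719}{158}\right)} = \frac{1}{\left(-1\right) \left(- \frac{401202}{79}\right)} = \frac{1}{\frac{401202}{79}} = \frac{79}{401202}$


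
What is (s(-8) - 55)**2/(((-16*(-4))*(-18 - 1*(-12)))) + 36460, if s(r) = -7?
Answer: 3499199/96 ≈ 36450.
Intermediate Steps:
(s(-8) - 55)**2/(((-16*(-4))*(-18 - 1*(-12)))) + 36460 = (-7 - 55)**2/(((-16*(-4))*(-18 - 1*(-12)))) + 36460 = (-62)**2/((64*(-18 + 12))) + 36460 = 3844/((64*(-6))) + 36460 = 3844/(-384) + 36460 = 3844*(-1/384) + 36460 = -961/96 + 36460 = 3499199/96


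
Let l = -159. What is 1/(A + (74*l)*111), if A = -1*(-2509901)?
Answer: 1/1203875 ≈ 8.3065e-7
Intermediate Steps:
A = 2509901
1/(A + (74*l)*111) = 1/(2509901 + (74*(-159))*111) = 1/(2509901 - 11766*111) = 1/(2509901 - 1306026) = 1/1203875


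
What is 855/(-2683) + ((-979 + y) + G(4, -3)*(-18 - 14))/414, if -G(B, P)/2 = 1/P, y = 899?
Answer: -938771/1666143 ≈ -0.56344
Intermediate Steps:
G(B, P) = -2/P
855/(-2683) + ((-979 + y) + G(4, -3)*(-18 - 14))/414 = 855/(-2683) + ((-979 + 899) + (-2/(-3))*(-18 - 14))/414 = 855*(-1/2683) + (-80 - 2*(-⅓)*(-32))*(1/414) = -855/2683 + (-80 + (⅔)*(-32))*(1/414) = -855/2683 + (-80 - 64/3)*(1/414) = -855/2683 - 304/3*1/414 = -855/2683 - 152/621 = -938771/1666143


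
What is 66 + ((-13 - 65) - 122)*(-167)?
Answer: 33466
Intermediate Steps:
66 + ((-13 - 65) - 122)*(-167) = 66 + (-78 - 122)*(-167) = 66 - 200*(-167) = 66 + 33400 = 33466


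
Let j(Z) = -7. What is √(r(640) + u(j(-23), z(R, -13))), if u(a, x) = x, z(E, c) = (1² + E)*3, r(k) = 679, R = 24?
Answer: √754 ≈ 27.459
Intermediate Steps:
z(E, c) = 3 + 3*E (z(E, c) = (1 + E)*3 = 3 + 3*E)
√(r(640) + u(j(-23), z(R, -13))) = √(679 + (3 + 3*24)) = √(679 + (3 + 72)) = √(679 + 75) = √754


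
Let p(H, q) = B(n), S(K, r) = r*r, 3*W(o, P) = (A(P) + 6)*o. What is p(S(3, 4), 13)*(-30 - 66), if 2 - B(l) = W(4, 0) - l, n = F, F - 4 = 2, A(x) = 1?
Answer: 128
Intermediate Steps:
F = 6 (F = 4 + 2 = 6)
n = 6
W(o, P) = 7*o/3 (W(o, P) = ((1 + 6)*o)/3 = (7*o)/3 = 7*o/3)
S(K, r) = r²
B(l) = -22/3 + l (B(l) = 2 - ((7/3)*4 - l) = 2 - (28/3 - l) = 2 + (-28/3 + l) = -22/3 + l)
p(H, q) = -4/3 (p(H, q) = -22/3 + 6 = -4/3)
p(S(3, 4), 13)*(-30 - 66) = -4*(-30 - 66)/3 = -4/3*(-96) = 128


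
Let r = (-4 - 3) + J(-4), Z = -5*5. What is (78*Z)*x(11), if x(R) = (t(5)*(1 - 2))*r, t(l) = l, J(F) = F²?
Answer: 87750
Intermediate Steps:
Z = -25
r = 9 (r = (-4 - 3) + (-4)² = -7 + 16 = 9)
x(R) = -45 (x(R) = (5*(1 - 2))*9 = (5*(-1))*9 = -5*9 = -45)
(78*Z)*x(11) = (78*(-25))*(-45) = -1950*(-45) = 87750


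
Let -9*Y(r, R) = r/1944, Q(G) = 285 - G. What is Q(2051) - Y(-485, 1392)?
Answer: -30898421/17496 ≈ -1766.0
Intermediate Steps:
Y(r, R) = -r/17496 (Y(r, R) = -r/(9*1944) = -r/17496)
Q(2051) - Y(-485, 1392) = (285 - 1*2051) - (-1)*(-485)/17496 = (285 - 2051) - 1*485/17496 = -1766 - 485/17496 = -30898421/17496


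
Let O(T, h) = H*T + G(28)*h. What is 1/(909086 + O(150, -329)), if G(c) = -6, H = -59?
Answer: 1/902210 ≈ 1.1084e-6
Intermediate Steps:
O(T, h) = -59*T - 6*h
1/(909086 + O(150, -329)) = 1/(909086 + (-59*150 - 6*(-329))) = 1/(909086 + (-8850 + 1974)) = 1/(909086 - 6876) = 1/902210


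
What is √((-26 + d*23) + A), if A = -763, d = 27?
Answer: 2*I*√42 ≈ 12.961*I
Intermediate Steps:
√((-26 + d*23) + A) = √((-26 + 27*23) - 763) = √((-26 + 621) - 763) = √(595 - 763) = √(-168) = 2*I*√42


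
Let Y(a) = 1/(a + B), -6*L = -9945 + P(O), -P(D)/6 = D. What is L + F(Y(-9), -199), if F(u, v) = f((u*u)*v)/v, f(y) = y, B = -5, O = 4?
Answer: 325655/196 ≈ 1661.5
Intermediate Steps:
P(D) = -6*D
L = 3323/2 (L = -(-9945 - 6*4)/6 = -(-9945 - 24)/6 = -⅙*(-9969) = 3323/2 ≈ 1661.5)
Y(a) = 1/(-5 + a) (Y(a) = 1/(a - 5) = 1/(-5 + a))
F(u, v) = u² (F(u, v) = ((u*u)*v)/v = (u²*v)/v = (v*u²)/v = u²)
L + F(Y(-9), -199) = 3323/2 + (1/(-5 - 9))² = 3323/2 + (1/(-14))² = 3323/2 + (-1/14)² = 3323/2 + 1/196 = 325655/196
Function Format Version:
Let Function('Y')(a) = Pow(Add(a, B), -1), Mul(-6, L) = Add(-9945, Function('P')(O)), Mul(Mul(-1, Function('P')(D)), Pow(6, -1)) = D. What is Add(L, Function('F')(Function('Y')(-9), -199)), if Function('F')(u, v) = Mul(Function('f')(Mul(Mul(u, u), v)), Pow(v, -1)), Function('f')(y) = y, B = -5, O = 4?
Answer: Rational(325655, 196) ≈ 1661.5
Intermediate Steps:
Function('P')(D) = Mul(-6, D)
L = Rational(3323, 2) (L = Mul(Rational(-1, 6), Add(-9945, Mul(-6, 4))) = Mul(Rational(-1, 6), Add(-9945, -24)) = Mul(Rational(-1, 6), -9969) = Rational(3323, 2) ≈ 1661.5)
Function('Y')(a) = Pow(Add(-5, a), -1) (Function('Y')(a) = Pow(Add(a, -5), -1) = Pow(Add(-5, a), -1))
Function('F')(u, v) = Pow(u, 2) (Function('F')(u, v) = Mul(Mul(Mul(u, u), v), Pow(v, -1)) = Mul(Mul(Pow(u, 2), v), Pow(v, -1)) = Mul(Mul(v, Pow(u, 2)), Pow(v, -1)) = Pow(u, 2))
Add(L, Function('F')(Function('Y')(-9), -199)) = Add(Rational(3323, 2), Pow(Pow(Add(-5, -9), -1), 2)) = Add(Rational(3323, 2), Pow(Pow(-14, -1), 2)) = Add(Rational(3323, 2), Pow(Rational(-1, 14), 2)) = Add(Rational(3323, 2), Rational(1, 196)) = Rational(325655, 196)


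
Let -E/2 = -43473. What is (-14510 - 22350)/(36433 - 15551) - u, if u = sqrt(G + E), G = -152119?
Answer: -18430/10441 - I*sqrt(65173) ≈ -1.7652 - 255.29*I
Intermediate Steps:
E = 86946 (E = -2*(-43473) = 86946)
u = I*sqrt(65173) (u = sqrt(-152119 + 86946) = sqrt(-65173) = I*sqrt(65173) ≈ 255.29*I)
(-14510 - 22350)/(36433 - 15551) - u = (-14510 - 22350)/(36433 - 15551) - I*sqrt(65173) = -36860/20882 - I*sqrt(65173) = -36860*1/20882 - I*sqrt(65173) = -18430/10441 - I*sqrt(65173)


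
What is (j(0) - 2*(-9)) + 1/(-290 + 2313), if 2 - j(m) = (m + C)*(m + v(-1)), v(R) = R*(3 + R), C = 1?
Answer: 44507/2023 ≈ 22.000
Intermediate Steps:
j(m) = 2 - (1 + m)*(-2 + m) (j(m) = 2 - (m + 1)*(m - (3 - 1)) = 2 - (1 + m)*(m - 1*2) = 2 - (1 + m)*(m - 2) = 2 - (1 + m)*(-2 + m))
(j(0) - 2*(-9)) + 1/(-290 + 2313) = ((4 + 0 - 1*0²) - 2*(-9)) + 1/(-290 + 2313) = ((4 + 0 - 1*0) + 18) + 1/2023 = ((4 + 0 + 0) + 18) + 1/2023 = (4 + 18) + 1/2023 = 22 + 1/2023 = 44507/2023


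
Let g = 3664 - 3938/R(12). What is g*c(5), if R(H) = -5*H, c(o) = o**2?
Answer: 559445/6 ≈ 93241.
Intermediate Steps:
g = 111889/30 (g = 3664 - 3938/((-5*12)) = 3664 - 3938/(-60) = 3664 - 3938*(-1)/60 = 3664 - 1*(-1969/30) = 3664 + 1969/30 = 111889/30 ≈ 3729.6)
g*c(5) = (111889/30)*5**2 = (111889/30)*25 = 559445/6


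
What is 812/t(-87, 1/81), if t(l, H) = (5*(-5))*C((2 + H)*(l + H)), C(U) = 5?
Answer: -812/125 ≈ -6.4960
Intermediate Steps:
t(l, H) = -125 (t(l, H) = (5*(-5))*5 = -25*5 = -125)
812/t(-87, 1/81) = 812/(-125) = 812*(-1/125) = -812/125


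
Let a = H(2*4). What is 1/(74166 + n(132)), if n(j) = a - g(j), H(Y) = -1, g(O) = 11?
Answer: 1/74154 ≈ 1.3485e-5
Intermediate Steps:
a = -1
n(j) = -12 (n(j) = -1 - 1*11 = -1 - 11 = -12)
1/(74166 + n(132)) = 1/(74166 - 12) = 1/74154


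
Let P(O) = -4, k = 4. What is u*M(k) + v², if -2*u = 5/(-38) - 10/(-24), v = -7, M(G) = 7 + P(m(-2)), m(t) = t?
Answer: 7383/152 ≈ 48.572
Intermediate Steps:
M(G) = 3 (M(G) = 7 - 4 = 3)
u = -65/456 (u = -(5/(-38) - 10/(-24))/2 = -(5*(-1/38) - 10*(-1/24))/2 = -(-5/38 + 5/12)/2 = -½*65/228 = -65/456 ≈ -0.14254)
u*M(k) + v² = -65/456*3 + (-7)² = -65/152 + 49 = 7383/152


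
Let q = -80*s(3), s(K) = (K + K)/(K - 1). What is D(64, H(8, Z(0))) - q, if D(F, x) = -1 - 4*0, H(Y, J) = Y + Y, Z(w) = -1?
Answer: 239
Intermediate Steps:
s(K) = 2*K/(-1 + K) (s(K) = (2*K)/(-1 + K) = 2*K/(-1 + K))
H(Y, J) = 2*Y
D(F, x) = -1 (D(F, x) = -1 + 0 = -1)
q = -240 (q = -160*3/(-1 + 3) = -160*3/2 = -80*3 = -240)
D(64, H(8, Z(0))) - q = -1 - 1*(-240) = -1 + 240 = 239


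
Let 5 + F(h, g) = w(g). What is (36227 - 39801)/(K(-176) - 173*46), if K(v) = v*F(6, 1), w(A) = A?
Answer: 1787/3627 ≈ 0.49269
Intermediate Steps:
F(h, g) = -5 + g
K(v) = -4*v (K(v) = v*(-5 + 1) = v*(-4) = -4*v)
(36227 - 39801)/(K(-176) - 173*46) = (36227 - 39801)/(-4*(-176) - 173*46) = -3574/(704 - 7958) = -3574/(-7254) = -3574*(-1/7254) = 1787/3627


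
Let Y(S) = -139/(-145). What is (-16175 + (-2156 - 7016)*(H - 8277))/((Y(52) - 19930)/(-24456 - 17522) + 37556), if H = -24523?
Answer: 1831067205144250/228599126071 ≈ 8009.9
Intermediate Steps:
Y(S) = 139/145 (Y(S) = -139*(-1/145) = 139/145)
(-16175 + (-2156 - 7016)*(H - 8277))/((Y(52) - 19930)/(-24456 - 17522) + 37556) = (-16175 + (-2156 - 7016)*(-24523 - 8277))/((139/145 - 19930)/(-24456 - 17522) + 37556) = (-16175 - 9172*(-32800))/(-2889711/145/(-41978) + 37556) = (-16175 + 300841600)/(-2889711/145*(-1/41978) + 37556) = 300825425/(2889711/6086810 + 37556) = 300825425/(228599126071/6086810) = 300825425*(6086810/228599126071) = 1831067205144250/228599126071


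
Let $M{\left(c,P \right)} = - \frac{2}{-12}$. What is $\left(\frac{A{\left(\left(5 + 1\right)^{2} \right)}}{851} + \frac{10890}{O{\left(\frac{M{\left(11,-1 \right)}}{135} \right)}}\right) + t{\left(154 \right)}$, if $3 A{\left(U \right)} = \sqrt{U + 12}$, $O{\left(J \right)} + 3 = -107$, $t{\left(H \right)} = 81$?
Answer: $-18 + \frac{4 \sqrt{3}}{2553} \approx -17.997$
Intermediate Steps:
$M{\left(c,P \right)} = \frac{1}{6}$ ($M{\left(c,P \right)} = \left(-2\right) \left(- \frac{1}{12}\right) = \frac{1}{6}$)
$O{\left(J \right)} = -110$ ($O{\left(J \right)} = -3 - 107 = -110$)
$A{\left(U \right)} = \frac{\sqrt{12 + U}}{3}$ ($A{\left(U \right)} = \frac{\sqrt{U + 12}}{3} = \frac{\sqrt{12 + U}}{3}$)
$\left(\frac{A{\left(\left(5 + 1\right)^{2} \right)}}{851} + \frac{10890}{O{\left(\frac{M{\left(11,-1 \right)}}{135} \right)}}\right) + t{\left(154 \right)} = \left(\frac{\frac{1}{3} \sqrt{12 + \left(5 + 1\right)^{2}}}{851} + \frac{10890}{-110}\right) + 81 = \left(\frac{\sqrt{12 + 6^{2}}}{3} \cdot \frac{1}{851} + 10890 \left(- \frac{1}{110}\right)\right) + 81 = \left(\frac{\sqrt{12 + 36}}{3} \cdot \frac{1}{851} - 99\right) + 81 = \left(\frac{\sqrt{48}}{3} \cdot \frac{1}{851} - 99\right) + 81 = \left(\frac{4 \sqrt{3}}{3} \cdot \frac{1}{851} - 99\right) + 81 = \left(\frac{4 \sqrt{3}}{2553} - 99\right) + 81 = \left(-99 + \frac{4 \sqrt{3}}{2553}\right) + 81 = -18 + \frac{4 \sqrt{3}}{2553}$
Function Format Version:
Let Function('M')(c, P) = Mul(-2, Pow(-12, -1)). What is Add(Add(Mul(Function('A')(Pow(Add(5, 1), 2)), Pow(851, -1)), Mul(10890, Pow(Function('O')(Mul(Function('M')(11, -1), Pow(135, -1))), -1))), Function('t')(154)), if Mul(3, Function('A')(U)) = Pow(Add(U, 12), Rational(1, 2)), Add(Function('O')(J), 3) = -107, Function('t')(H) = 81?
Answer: Add(-18, Mul(Rational(4, 2553), Pow(3, Rational(1, 2)))) ≈ -17.997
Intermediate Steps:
Function('M')(c, P) = Rational(1, 6) (Function('M')(c, P) = Mul(-2, Rational(-1, 12)) = Rational(1, 6))
Function('O')(J) = -110 (Function('O')(J) = Add(-3, -107) = -110)
Function('A')(U) = Mul(Rational(1, 3), Pow(Add(12, U), Rational(1, 2))) (Function('A')(U) = Mul(Rational(1, 3), Pow(Add(U, 12), Rational(1, 2))) = Mul(Rational(1, 3), Pow(Add(12, U), Rational(1, 2))))
Add(Add(Mul(Function('A')(Pow(Add(5, 1), 2)), Pow(851, -1)), Mul(10890, Pow(Function('O')(Mul(Function('M')(11, -1), Pow(135, -1))), -1))), Function('t')(154)) = Add(Add(Mul(Mul(Rational(1, 3), Pow(Add(12, Pow(Add(5, 1), 2)), Rational(1, 2))), Pow(851, -1)), Mul(10890, Pow(-110, -1))), 81) = Add(Add(Mul(Mul(Rational(1, 3), Pow(Add(12, Pow(6, 2)), Rational(1, 2))), Rational(1, 851)), Mul(10890, Rational(-1, 110))), 81) = Add(Add(Mul(Mul(Rational(1, 3), Pow(Add(12, 36), Rational(1, 2))), Rational(1, 851)), -99), 81) = Add(Add(Mul(Mul(Rational(1, 3), Pow(48, Rational(1, 2))), Rational(1, 851)), -99), 81) = Add(Add(Mul(Mul(Rational(1, 3), Mul(4, Pow(3, Rational(1, 2)))), Rational(1, 851)), -99), 81) = Add(Add(Mul(Mul(Rational(4, 3), Pow(3, Rational(1, 2))), Rational(1, 851)), -99), 81) = Add(Add(Mul(Rational(4, 2553), Pow(3, Rational(1, 2))), -99), 81) = Add(Add(-99, Mul(Rational(4, 2553), Pow(3, Rational(1, 2)))), 81) = Add(-18, Mul(Rational(4, 2553), Pow(3, Rational(1, 2))))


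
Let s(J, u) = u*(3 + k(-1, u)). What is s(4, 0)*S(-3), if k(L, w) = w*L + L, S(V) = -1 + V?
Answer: 0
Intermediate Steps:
k(L, w) = L + L*w (k(L, w) = L*w + L = L + L*w)
s(J, u) = u*(2 - u) (s(J, u) = u*(3 - (1 + u)) = u*(3 + (-1 - u)) = u*(2 - u))
s(4, 0)*S(-3) = (0*(2 - 1*0))*(-1 - 3) = (0*(2 + 0))*(-4) = (0*2)*(-4) = 0*(-4) = 0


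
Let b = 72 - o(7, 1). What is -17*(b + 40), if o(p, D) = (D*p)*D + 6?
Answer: -1683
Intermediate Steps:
o(p, D) = 6 + p*D² (o(p, D) = p*D² + 6 = 6 + p*D²)
b = 59 (b = 72 - (6 + 7*1²) = 72 - (6 + 7*1) = 72 - (6 + 7) = 72 - 1*13 = 72 - 13 = 59)
-17*(b + 40) = -17*(59 + 40) = -17*99 = -1683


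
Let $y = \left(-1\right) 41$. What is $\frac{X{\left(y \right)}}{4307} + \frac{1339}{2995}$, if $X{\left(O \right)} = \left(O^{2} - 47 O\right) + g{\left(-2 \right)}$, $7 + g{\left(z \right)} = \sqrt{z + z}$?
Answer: $\frac{16552068}{12899465} + \frac{2 i}{4307} \approx 1.2832 + 0.00046436 i$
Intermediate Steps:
$y = -41$
$g{\left(z \right)} = -7 + \sqrt{2} \sqrt{z}$ ($g{\left(z \right)} = -7 + \sqrt{z + z} = -7 + \sqrt{2 z} = -7 + \sqrt{2} \sqrt{z}$)
$X{\left(O \right)} = -7 + O^{2} - 47 O + 2 i$ ($X{\left(O \right)} = \left(O^{2} - 47 O\right) - \left(7 - \sqrt{2} \sqrt{-2}\right) = \left(O^{2} - 47 O\right) - \left(7 - \sqrt{2} i \sqrt{2}\right) = \left(O^{2} - 47 O\right) - \left(7 - 2 i\right) = -7 + O^{2} - 47 O + 2 i$)
$\frac{X{\left(y \right)}}{4307} + \frac{1339}{2995} = \frac{-7 + \left(-41\right)^{2} - -1927 + 2 i}{4307} + \frac{1339}{2995} = \left(-7 + 1681 + 1927 + 2 i\right) \frac{1}{4307} + 1339 \cdot \frac{1}{2995} = \left(3601 + 2 i\right) \frac{1}{4307} + \frac{1339}{2995} = \left(\frac{3601}{4307} + \frac{2 i}{4307}\right) + \frac{1339}{2995} = \frac{16552068}{12899465} + \frac{2 i}{4307}$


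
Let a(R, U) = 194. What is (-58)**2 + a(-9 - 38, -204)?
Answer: 3558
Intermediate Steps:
(-58)**2 + a(-9 - 38, -204) = (-58)**2 + 194 = 3364 + 194 = 3558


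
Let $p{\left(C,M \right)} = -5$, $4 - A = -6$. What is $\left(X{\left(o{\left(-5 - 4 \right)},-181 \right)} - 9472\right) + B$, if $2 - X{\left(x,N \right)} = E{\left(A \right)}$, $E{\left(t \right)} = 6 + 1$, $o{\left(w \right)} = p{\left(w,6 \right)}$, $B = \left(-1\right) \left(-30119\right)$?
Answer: $20642$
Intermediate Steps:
$A = 10$ ($A = 4 - -6 = 4 + 6 = 10$)
$B = 30119$
$o{\left(w \right)} = -5$
$E{\left(t \right)} = 7$
$X{\left(x,N \right)} = -5$ ($X{\left(x,N \right)} = 2 - 7 = -5$)
$\left(X{\left(o{\left(-5 - 4 \right)},-181 \right)} - 9472\right) + B = \left(-5 - 9472\right) + 30119 = -9477 + 30119 = 20642$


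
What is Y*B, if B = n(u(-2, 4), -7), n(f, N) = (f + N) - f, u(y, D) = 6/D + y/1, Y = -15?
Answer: 105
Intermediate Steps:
u(y, D) = y + 6/D (u(y, D) = 6/D + y*1 = 6/D + y = y + 6/D)
n(f, N) = N (n(f, N) = (N + f) - f = N)
B = -7
Y*B = -15*(-7) = 105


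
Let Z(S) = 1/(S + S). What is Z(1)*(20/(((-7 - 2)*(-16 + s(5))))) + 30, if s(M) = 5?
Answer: 2980/99 ≈ 30.101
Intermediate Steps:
Z(S) = 1/(2*S)
Z(1)*(20/(((-7 - 2)*(-16 + s(5))))) + 30 = ((½)/1)*(20/(((-7 - 2)*(-16 + 5)))) + 30 = ((½)*1)*(20/((-9*(-11)))) + 30 = (20/99)/2 + 30 = (20*(1/99))/2 + 30 = (½)*(20/99) + 30 = 10/99 + 30 = 2980/99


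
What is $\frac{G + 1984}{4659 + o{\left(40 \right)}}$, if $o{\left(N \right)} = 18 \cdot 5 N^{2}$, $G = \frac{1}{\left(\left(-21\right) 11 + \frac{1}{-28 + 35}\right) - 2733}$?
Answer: $\frac{41162041}{3084228273} \approx 0.013346$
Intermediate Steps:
$G = - \frac{7}{20747}$ ($G = \frac{1}{\left(-231 + \frac{1}{7}\right) - 2733} = \frac{1}{- \frac{1616}{7} - 2733} = \frac{1}{- \frac{20747}{7}} = - \frac{7}{20747} \approx -0.0003374$)
$o{\left(N \right)} = 90 N^{2}$
$\frac{G + 1984}{4659 + o{\left(40 \right)}} = \frac{- \frac{7}{20747} + 1984}{4659 + 90 \cdot 40^{2}} = \frac{41162041}{20747 \left(4659 + 90 \cdot 1600\right)} = \frac{41162041}{20747 \left(4659 + 144000\right)} = \frac{41162041}{20747 \cdot 148659} = \frac{41162041}{20747} \cdot \frac{1}{148659} = \frac{41162041}{3084228273}$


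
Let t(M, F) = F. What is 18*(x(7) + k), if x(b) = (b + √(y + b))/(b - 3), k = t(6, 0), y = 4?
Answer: 63/2 + 9*√11/2 ≈ 46.425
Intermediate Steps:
k = 0
x(b) = (b + √(4 + b))/(-3 + b) (x(b) = (b + √(4 + b))/(b - 3) = (b + √(4 + b))/(-3 + b))
18*(x(7) + k) = 18*((7 + √(4 + 7))/(-3 + 7) + 0) = 18*((7 + √11)/4 + 0) = 18*((7/4 + √11/4) + 0) = 18*(7/4 + √11/4) = 63/2 + 9*√11/2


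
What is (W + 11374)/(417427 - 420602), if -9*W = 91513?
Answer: -10853/28575 ≈ -0.37981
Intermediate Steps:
W = -91513/9 (W = -⅑*91513 = -91513/9 ≈ -10168.)
(W + 11374)/(417427 - 420602) = (-91513/9 + 11374)/(417427 - 420602) = (10853/9)/(-3175) = (10853/9)*(-1/3175) = -10853/28575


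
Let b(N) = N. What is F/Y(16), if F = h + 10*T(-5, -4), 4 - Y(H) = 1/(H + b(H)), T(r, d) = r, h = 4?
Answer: -1472/127 ≈ -11.591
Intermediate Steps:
Y(H) = 4 - 1/(2*H) (Y(H) = 4 - 1/(H + H) = 4 - 1/(2*H))
F = -46 (F = 4 + 10*(-5) = 4 - 50 = -46)
F/Y(16) = -46/(4 - ½/16) = -46/(4 - ½*1/16) = -46/(4 - 1/32) = -46/127/32 = -46*32/127 = -1472/127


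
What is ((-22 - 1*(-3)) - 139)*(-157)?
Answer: 24806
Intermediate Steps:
((-22 - 1*(-3)) - 139)*(-157) = ((-22 + 3) - 139)*(-157) = (-19 - 139)*(-157) = -158*(-157) = 24806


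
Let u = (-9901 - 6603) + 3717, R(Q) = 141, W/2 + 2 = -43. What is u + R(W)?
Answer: -12646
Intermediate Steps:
W = -90 (W = -4 + 2*(-43) = -4 - 86 = -90)
u = -12787 (u = -16504 + 3717 = -12787)
u + R(W) = -12787 + 141 = -12646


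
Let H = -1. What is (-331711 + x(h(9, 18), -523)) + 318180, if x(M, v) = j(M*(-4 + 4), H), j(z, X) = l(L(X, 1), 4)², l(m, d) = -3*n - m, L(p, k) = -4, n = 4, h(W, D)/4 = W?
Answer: -13467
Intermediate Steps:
h(W, D) = 4*W
l(m, d) = -12 - m (l(m, d) = -3*4 - m = -12 - m)
j(z, X) = 64 (j(z, X) = (-12 - 1*(-4))² = (-12 + 4)² = (-8)² = 64)
x(M, v) = 64
(-331711 + x(h(9, 18), -523)) + 318180 = (-331711 + 64) + 318180 = -331647 + 318180 = -13467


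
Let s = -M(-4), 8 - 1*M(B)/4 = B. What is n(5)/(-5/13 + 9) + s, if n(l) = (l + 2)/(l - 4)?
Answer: -755/16 ≈ -47.188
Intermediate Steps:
M(B) = 32 - 4*B
s = -48 (s = -(32 - 4*(-4)) = -(32 + 16) = -1*48 = -48)
n(l) = (2 + l)/(-4 + l)
n(5)/(-5/13 + 9) + s = ((2 + 5)/(-4 + 5))/(-5/13 + 9) - 48 = (7/1)/(-5*1/13 + 9) - 48 = (1*7)/(-5/13 + 9) - 48 = 7/(112/13) - 48 = (13/112)*7 - 48 = 13/16 - 48 = -755/16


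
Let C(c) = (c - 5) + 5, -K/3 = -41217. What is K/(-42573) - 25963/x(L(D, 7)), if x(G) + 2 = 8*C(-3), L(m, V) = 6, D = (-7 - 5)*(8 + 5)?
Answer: 367369291/368966 ≈ 995.67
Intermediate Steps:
K = 123651 (K = -3*(-41217) = 123651)
D = -156 (D = -12*13 = -156)
C(c) = c (C(c) = (-5 + c) + 5 = c)
x(G) = -26 (x(G) = -2 + 8*(-3) = -2 - 24 = -26)
K/(-42573) - 25963/x(L(D, 7)) = 123651/(-42573) - 25963/(-26) = 123651*(-1/42573) - 25963*(-1/26) = -41217/14191 + 25963/26 = 367369291/368966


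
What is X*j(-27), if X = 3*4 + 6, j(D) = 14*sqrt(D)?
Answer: 756*I*sqrt(3) ≈ 1309.4*I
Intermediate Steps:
X = 18 (X = 12 + 6 = 18)
X*j(-27) = 18*(14*sqrt(-27)) = 18*(14*(3*I*sqrt(3))) = 18*(42*I*sqrt(3)) = 756*I*sqrt(3)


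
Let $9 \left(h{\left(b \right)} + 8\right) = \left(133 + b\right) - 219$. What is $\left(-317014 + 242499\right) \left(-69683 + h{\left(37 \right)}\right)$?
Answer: $\frac{46740875020}{9} \approx 5.1934 \cdot 10^{9}$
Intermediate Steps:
$h{\left(b \right)} = - \frac{158}{9} + \frac{b}{9}$ ($h{\left(b \right)} = -8 + \frac{\left(133 + b\right) - 219}{9} = -8 + \frac{-86 + b}{9} = -8 + \left(- \frac{86}{9} + \frac{b}{9}\right) = - \frac{158}{9} + \frac{b}{9}$)
$\left(-317014 + 242499\right) \left(-69683 + h{\left(37 \right)}\right) = \left(-317014 + 242499\right) \left(-69683 + \left(- \frac{158}{9} + \frac{1}{9} \cdot 37\right)\right) = - 74515 \left(-69683 + \left(- \frac{158}{9} + \frac{37}{9}\right)\right) = - 74515 \left(-69683 - \frac{121}{9}\right) = \left(-74515\right) \left(- \frac{627268}{9}\right) = \frac{46740875020}{9}$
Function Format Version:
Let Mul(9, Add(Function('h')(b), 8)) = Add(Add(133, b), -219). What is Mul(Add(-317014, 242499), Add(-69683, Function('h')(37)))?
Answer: Rational(46740875020, 9) ≈ 5.1934e+9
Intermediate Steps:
Function('h')(b) = Add(Rational(-158, 9), Mul(Rational(1, 9), b)) (Function('h')(b) = Add(-8, Mul(Rational(1, 9), Add(Add(133, b), -219))) = Add(-8, Mul(Rational(1, 9), Add(-86, b))) = Add(-8, Add(Rational(-86, 9), Mul(Rational(1, 9), b))) = Add(Rational(-158, 9), Mul(Rational(1, 9), b)))
Mul(Add(-317014, 242499), Add(-69683, Function('h')(37))) = Mul(Add(-317014, 242499), Add(-69683, Add(Rational(-158, 9), Mul(Rational(1, 9), 37)))) = Mul(-74515, Add(-69683, Add(Rational(-158, 9), Rational(37, 9)))) = Mul(-74515, Add(-69683, Rational(-121, 9))) = Mul(-74515, Rational(-627268, 9)) = Rational(46740875020, 9)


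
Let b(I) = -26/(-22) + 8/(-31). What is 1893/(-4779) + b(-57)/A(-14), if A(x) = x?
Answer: -502027/1086426 ≈ -0.46209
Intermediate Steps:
b(I) = 315/341 (b(I) = -26*(-1/22) + 8*(-1/31) = 13/11 - 8/31 = 315/341)
1893/(-4779) + b(-57)/A(-14) = 1893/(-4779) + (315/341)/(-14) = 1893*(-1/4779) + (315/341)*(-1/14) = -631/1593 - 45/682 = -502027/1086426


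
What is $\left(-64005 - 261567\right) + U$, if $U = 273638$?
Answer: $-51934$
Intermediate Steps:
$\left(-64005 - 261567\right) + U = \left(-64005 - 261567\right) + 273638 = -325572 + 273638 = -51934$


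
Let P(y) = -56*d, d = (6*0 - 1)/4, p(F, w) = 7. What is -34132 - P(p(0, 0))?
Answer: -34146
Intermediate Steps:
d = -1/4 (d = (0 - 1)*(1/4) = -1*1/4 = -1/4 ≈ -0.25000)
P(y) = 14 (P(y) = -56*(-1/4) = 14)
-34132 - P(p(0, 0)) = -34132 - 1*14 = -34132 - 14 = -34146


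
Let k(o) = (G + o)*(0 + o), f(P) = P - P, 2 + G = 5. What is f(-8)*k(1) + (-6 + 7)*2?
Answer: 2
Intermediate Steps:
G = 3 (G = -2 + 5 = 3)
f(P) = 0
k(o) = o*(3 + o) (k(o) = (3 + o)*(0 + o) = (3 + o)*o = o*(3 + o))
f(-8)*k(1) + (-6 + 7)*2 = 0*(1*(3 + 1)) + (-6 + 7)*2 = 0*(1*4) + 1*2 = 0*4 + 2 = 0 + 2 = 2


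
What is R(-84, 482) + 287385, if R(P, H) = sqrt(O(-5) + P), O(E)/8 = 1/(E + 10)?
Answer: 287385 + 2*I*sqrt(515)/5 ≈ 2.8739e+5 + 9.0774*I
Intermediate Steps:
O(E) = 8/(10 + E) (O(E) = 8/(E + 10) = 8/(10 + E))
R(P, H) = sqrt(8/5 + P) (R(P, H) = sqrt(8/(10 - 5) + P) = sqrt(8/5 + P))
R(-84, 482) + 287385 = sqrt(40 + 25*(-84))/5 + 287385 = sqrt(40 - 2100)/5 + 287385 = sqrt(-2060)/5 + 287385 = (2*I*sqrt(515))/5 + 287385 = 2*I*sqrt(515)/5 + 287385 = 287385 + 2*I*sqrt(515)/5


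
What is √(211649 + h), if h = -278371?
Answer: I*√66722 ≈ 258.31*I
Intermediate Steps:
√(211649 + h) = √(211649 - 278371) = √(-66722) = I*√66722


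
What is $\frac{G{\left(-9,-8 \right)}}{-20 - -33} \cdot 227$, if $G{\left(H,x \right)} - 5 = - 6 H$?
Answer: $\frac{13393}{13} \approx 1030.2$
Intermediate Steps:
$G{\left(H,x \right)} = 5 - 6 H$
$\frac{G{\left(-9,-8 \right)}}{-20 - -33} \cdot 227 = \frac{5 - -54}{-20 - -33} \cdot 227 = \frac{5 + 54}{-20 + 33} \cdot 227 = \frac{59}{13} \cdot 227 = \frac{13393}{13}$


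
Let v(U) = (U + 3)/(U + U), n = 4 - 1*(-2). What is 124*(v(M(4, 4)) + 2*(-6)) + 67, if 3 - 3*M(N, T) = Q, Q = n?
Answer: -1545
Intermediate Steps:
n = 6 (n = 4 + 2 = 6)
Q = 6
M(N, T) = -1 (M(N, T) = 1 - 1/3*6 = 1 - 2 = -1)
v(U) = (3 + U)/(2*U) (v(U) = (3 + U)/((2*U)) = (3 + U)*(1/(2*U)) = (3 + U)/(2*U))
124*(v(M(4, 4)) + 2*(-6)) + 67 = 124*((1/2)*(3 - 1)/(-1) + 2*(-6)) + 67 = 124*((1/2)*(-1)*2 - 12) + 67 = 124*(-1 - 12) + 67 = 124*(-13) + 67 = -1612 + 67 = -1545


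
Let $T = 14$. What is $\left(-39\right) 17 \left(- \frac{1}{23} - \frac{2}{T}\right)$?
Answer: $\frac{19890}{161} \approx 123.54$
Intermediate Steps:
$\left(-39\right) 17 \left(- \frac{1}{23} - \frac{2}{T}\right) = \left(-39\right) 17 \left(- \frac{1}{23} - \frac{2}{14}\right) = - 663 \left(\left(-1\right) \frac{1}{23} - \frac{1}{7}\right) = - 663 \left(- \frac{1}{23} - \frac{1}{7}\right) = \left(-663\right) \left(- \frac{30}{161}\right) = \frac{19890}{161}$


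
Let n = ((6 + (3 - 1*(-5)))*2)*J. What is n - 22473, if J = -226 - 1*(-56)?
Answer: -27233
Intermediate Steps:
J = -170 (J = -226 + 56 = -170)
n = -4760 (n = ((6 + (3 - 1*(-5)))*2)*(-170) = ((6 + (3 + 5))*2)*(-170) = ((6 + 8)*2)*(-170) = (14*2)*(-170) = 28*(-170) = -4760)
n - 22473 = -4760 - 22473 = -27233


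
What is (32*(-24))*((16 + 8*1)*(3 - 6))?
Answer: 55296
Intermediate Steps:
(32*(-24))*((16 + 8*1)*(3 - 6)) = -768*(16 + 8)*(-3) = -18432*(-3) = -768*(-72) = 55296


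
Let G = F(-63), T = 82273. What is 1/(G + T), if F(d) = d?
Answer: 1/82210 ≈ 1.2164e-5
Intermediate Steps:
G = -63
1/(G + T) = 1/(-63 + 82273) = 1/82210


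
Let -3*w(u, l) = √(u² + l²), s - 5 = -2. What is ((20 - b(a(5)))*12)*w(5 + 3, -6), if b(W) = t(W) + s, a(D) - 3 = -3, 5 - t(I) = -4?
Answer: -320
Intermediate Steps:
s = 3 (s = 5 - 2 = 3)
t(I) = 9 (t(I) = 5 - 1*(-4) = 5 + 4 = 9)
a(D) = 0 (a(D) = 3 - 3 = 0)
b(W) = 12 (b(W) = 9 + 3 = 12)
w(u, l) = -√(l² + u²)/3 (w(u, l) = -√(u² + l²)/3 = -√(l² + u²)/3)
((20 - b(a(5)))*12)*w(5 + 3, -6) = ((20 - 1*12)*12)*(-√((-6)² + (5 + 3)²)/3) = ((20 - 12)*12)*(-√(36 + 8²)/3) = (8*12)*(-√(36 + 64)/3) = 96*(-√100/3) = 96*(-⅓*10) = 96*(-10/3) = -320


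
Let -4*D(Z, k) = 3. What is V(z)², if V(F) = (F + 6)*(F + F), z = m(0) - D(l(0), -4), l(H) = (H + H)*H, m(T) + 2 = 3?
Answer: 47089/64 ≈ 735.77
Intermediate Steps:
m(T) = 1 (m(T) = -2 + 3 = 1)
l(H) = 2*H² (l(H) = (2*H)*H = 2*H²)
D(Z, k) = -¾ (D(Z, k) = -¼*3 = -¾)
z = 7/4 (z = 1 - 1*(-¾) = 1 + ¾ = 7/4 ≈ 1.7500)
V(F) = 2*F*(6 + F) (V(F) = (6 + F)*(2*F) = 2*F*(6 + F))
V(z)² = (2*(7/4)*(6 + 7/4))² = (2*(7/4)*(31/4))² = (217/8)² = 47089/64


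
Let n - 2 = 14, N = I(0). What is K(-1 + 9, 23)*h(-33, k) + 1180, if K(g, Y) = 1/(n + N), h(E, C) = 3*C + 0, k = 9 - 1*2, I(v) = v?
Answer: 18901/16 ≈ 1181.3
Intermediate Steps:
k = 7 (k = 9 - 2 = 7)
N = 0
n = 16 (n = 2 + 14 = 16)
h(E, C) = 3*C
K(g, Y) = 1/16 (K(g, Y) = 1/(16 + 0) = 1/16)
K(-1 + 9, 23)*h(-33, k) + 1180 = (3*7)/16 + 1180 = (1/16)*21 + 1180 = 21/16 + 1180 = 18901/16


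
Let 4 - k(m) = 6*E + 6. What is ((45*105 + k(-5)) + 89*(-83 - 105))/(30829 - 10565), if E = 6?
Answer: -12045/20264 ≈ -0.59440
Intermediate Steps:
k(m) = -38 (k(m) = 4 - (6*6 + 6) = 4 - (36 + 6) = 4 - 1*42 = 4 - 42 = -38)
((45*105 + k(-5)) + 89*(-83 - 105))/(30829 - 10565) = ((45*105 - 38) + 89*(-83 - 105))/(30829 - 10565) = ((4725 - 38) + 89*(-188))/20264 = (4687 - 16732)*(1/20264) = -12045*1/20264 = -12045/20264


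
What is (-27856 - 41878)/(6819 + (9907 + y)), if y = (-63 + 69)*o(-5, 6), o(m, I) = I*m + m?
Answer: -34867/8258 ≈ -4.2222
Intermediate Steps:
o(m, I) = m + I*m
y = -210 (y = (-63 + 69)*(-5*(1 + 6)) = 6*(-5*7) = 6*(-35) = -210)
(-27856 - 41878)/(6819 + (9907 + y)) = (-27856 - 41878)/(6819 + (9907 - 210)) = -69734/(6819 + 9697) = -69734/16516 = -69734*1/16516 = -34867/8258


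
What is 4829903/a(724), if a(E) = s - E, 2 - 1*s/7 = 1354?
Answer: -4829903/10188 ≈ -474.08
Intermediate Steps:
s = -9464 (s = 14 - 7*1354 = 14 - 9478 = -9464)
a(E) = -9464 - E
4829903/a(724) = 4829903/(-9464 - 1*724) = 4829903/(-9464 - 724) = 4829903/(-10188) = 4829903*(-1/10188) = -4829903/10188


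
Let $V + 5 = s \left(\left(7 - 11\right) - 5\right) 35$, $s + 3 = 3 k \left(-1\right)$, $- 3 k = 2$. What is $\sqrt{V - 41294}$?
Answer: $2 i \sqrt{10246} \approx 202.45 i$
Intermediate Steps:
$k = - \frac{2}{3}$ ($k = \left(- \frac{1}{3}\right) 2 = - \frac{2}{3} \approx -0.66667$)
$s = -1$ ($s = -3 + 3 \left(- \frac{2}{3}\right) \left(-1\right) = -3 - -2 = -3 + 2 = -1$)
$V = 310$ ($V = -5 + - (\left(7 - 11\right) - 5) 35 = -5 + - (-4 - 5) 35 = -5 + \left(-1\right) \left(-9\right) 35 = -5 + 9 \cdot 35 = -5 + 315 = 310$)
$\sqrt{V - 41294} = \sqrt{310 - 41294} = \sqrt{-40984} = 2 i \sqrt{10246}$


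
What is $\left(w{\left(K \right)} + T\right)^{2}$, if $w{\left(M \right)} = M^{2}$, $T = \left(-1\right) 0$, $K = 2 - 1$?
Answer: $1$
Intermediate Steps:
$K = 1$
$T = 0$
$\left(w{\left(K \right)} + T\right)^{2} = \left(1^{2} + 0\right)^{2} = \left(1 + 0\right)^{2} = 1^{2} = 1$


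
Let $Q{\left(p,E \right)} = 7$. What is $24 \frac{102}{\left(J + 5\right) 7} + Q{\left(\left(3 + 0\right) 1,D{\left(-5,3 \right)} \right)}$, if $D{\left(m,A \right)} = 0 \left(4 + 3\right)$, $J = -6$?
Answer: $- \frac{2399}{7} \approx -342.71$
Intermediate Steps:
$D{\left(m,A \right)} = 0$ ($D{\left(m,A \right)} = 0 \cdot 7 = 0$)
$24 \frac{102}{\left(J + 5\right) 7} + Q{\left(\left(3 + 0\right) 1,D{\left(-5,3 \right)} \right)} = 24 \frac{102}{\left(-6 + 5\right) 7} + 7 = 24 \frac{102}{\left(-1\right) 7} + 7 = 24 \frac{102}{-7} + 7 = 24 \cdot 102 \left(- \frac{1}{7}\right) + 7 = 24 \left(- \frac{102}{7}\right) + 7 = - \frac{2448}{7} + 7 = - \frac{2399}{7}$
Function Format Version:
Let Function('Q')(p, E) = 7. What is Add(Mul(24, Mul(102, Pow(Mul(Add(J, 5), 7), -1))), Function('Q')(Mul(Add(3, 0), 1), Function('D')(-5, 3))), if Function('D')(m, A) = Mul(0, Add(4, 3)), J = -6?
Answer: Rational(-2399, 7) ≈ -342.71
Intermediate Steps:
Function('D')(m, A) = 0 (Function('D')(m, A) = Mul(0, 7) = 0)
Add(Mul(24, Mul(102, Pow(Mul(Add(J, 5), 7), -1))), Function('Q')(Mul(Add(3, 0), 1), Function('D')(-5, 3))) = Add(Mul(24, Mul(102, Pow(Mul(Add(-6, 5), 7), -1))), 7) = Add(Mul(24, Mul(102, Pow(Mul(-1, 7), -1))), 7) = Add(Mul(24, Mul(102, Pow(-7, -1))), 7) = Add(Mul(24, Mul(102, Rational(-1, 7))), 7) = Add(Mul(24, Rational(-102, 7)), 7) = Add(Rational(-2448, 7), 7) = Rational(-2399, 7)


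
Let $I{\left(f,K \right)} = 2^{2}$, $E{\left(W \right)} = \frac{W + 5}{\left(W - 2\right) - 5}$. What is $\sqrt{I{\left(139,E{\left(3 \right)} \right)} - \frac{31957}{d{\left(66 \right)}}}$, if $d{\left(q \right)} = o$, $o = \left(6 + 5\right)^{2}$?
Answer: $\frac{3 i \sqrt{3497}}{11} \approx 16.128 i$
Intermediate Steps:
$o = 121$ ($o = 11^{2} = 121$)
$d{\left(q \right)} = 121$
$E{\left(W \right)} = \frac{5 + W}{-7 + W}$ ($E{\left(W \right)} = \frac{5 + W}{\left(-2 + W\right) - 5} = \frac{5 + W}{-7 + W}$)
$I{\left(f,K \right)} = 4$
$\sqrt{I{\left(139,E{\left(3 \right)} \right)} - \frac{31957}{d{\left(66 \right)}}} = \sqrt{4 - \frac{31957}{121}} = \sqrt{- \frac{31473}{121}} = \frac{3 i \sqrt{3497}}{11}$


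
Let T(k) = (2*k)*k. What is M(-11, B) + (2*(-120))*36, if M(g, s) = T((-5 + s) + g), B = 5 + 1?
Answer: -8440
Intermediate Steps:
T(k) = 2*k**2
B = 6
M(g, s) = 2*(-5 + g + s)**2 (M(g, s) = 2*((-5 + s) + g)**2 = 2*(-5 + g + s)**2)
M(-11, B) + (2*(-120))*36 = 2*(-5 - 11 + 6)**2 + (2*(-120))*36 = 2*(-10)**2 - 240*36 = 2*100 - 8640 = 200 - 8640 = -8440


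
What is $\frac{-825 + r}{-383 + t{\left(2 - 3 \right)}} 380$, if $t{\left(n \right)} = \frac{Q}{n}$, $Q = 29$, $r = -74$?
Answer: $\frac{85405}{103} \approx 829.17$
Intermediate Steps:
$t{\left(n \right)} = \frac{29}{n}$
$\frac{-825 + r}{-383 + t{\left(2 - 3 \right)}} 380 = \frac{-825 - 74}{-383 + \frac{29}{2 - 3}} \cdot 380 = - \frac{899}{-383 + \frac{29}{2 - 3}} \cdot 380 = - \frac{899}{-383 + \frac{29}{-1}} \cdot 380 = - \frac{899}{-383 + 29 \left(-1\right)} 380 = - \frac{899}{-383 - 29} \cdot 380 = - \frac{899}{-412} \cdot 380 = \left(-899\right) \left(- \frac{1}{412}\right) 380 = \frac{899}{412} \cdot 380 = \frac{85405}{103}$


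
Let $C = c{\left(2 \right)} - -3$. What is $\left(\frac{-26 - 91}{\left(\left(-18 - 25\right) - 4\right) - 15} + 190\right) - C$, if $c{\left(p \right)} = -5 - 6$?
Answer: $\frac{12393}{62} \approx 199.89$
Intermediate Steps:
$c{\left(p \right)} = -11$ ($c{\left(p \right)} = -5 - 6 = -11$)
$C = -8$ ($C = -11 - -3 = -11 + 3 = -8$)
$\left(\frac{-26 - 91}{\left(\left(-18 - 25\right) - 4\right) - 15} + 190\right) - C = \left(\frac{-26 - 91}{\left(\left(-18 - 25\right) - 4\right) - 15} + 190\right) - -8 = \left(- \frac{117}{\left(-43 - 4\right) - 15} + 190\right) + 8 = \left(- \frac{117}{-47 - 15} + 190\right) + 8 = \left(- \frac{117}{-62} + 190\right) + 8 = \left(\left(-117\right) \left(- \frac{1}{62}\right) + 190\right) + 8 = \left(\frac{117}{62} + 190\right) + 8 = \frac{11897}{62} + 8 = \frac{12393}{62}$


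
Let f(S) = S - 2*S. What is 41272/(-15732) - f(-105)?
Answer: -423283/3933 ≈ -107.62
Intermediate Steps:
f(S) = -S
41272/(-15732) - f(-105) = 41272/(-15732) - (-1)*(-105) = 41272*(-1/15732) - 1*105 = -10318/3933 - 105 = -423283/3933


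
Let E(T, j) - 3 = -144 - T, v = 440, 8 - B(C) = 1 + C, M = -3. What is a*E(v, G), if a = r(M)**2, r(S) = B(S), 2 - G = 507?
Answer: -58100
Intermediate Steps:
G = -505 (G = 2 - 1*507 = 2 - 507 = -505)
B(C) = 7 - C (B(C) = 8 - (1 + C) = 8 + (-1 - C) = 7 - C)
r(S) = 7 - S
E(T, j) = -141 - T (E(T, j) = 3 + (-144 - T) = -141 - T)
a = 100 (a = (7 - 1*(-3))**2 = (7 + 3)**2 = 10**2 = 100)
a*E(v, G) = 100*(-141 - 1*440) = 100*(-141 - 440) = 100*(-581) = -58100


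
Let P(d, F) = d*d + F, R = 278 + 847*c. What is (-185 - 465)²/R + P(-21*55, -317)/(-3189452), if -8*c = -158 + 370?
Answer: -137710844209/7070217721 ≈ -19.478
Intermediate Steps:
c = -53/2 (c = -(-158 + 370)/8 = -⅛*212 = -53/2 ≈ -26.500)
R = -44335/2 (R = 278 + 847*(-53/2) = 278 - 44891/2 = -44335/2 ≈ -22168.)
P(d, F) = F + d² (P(d, F) = d² + F = F + d²)
(-185 - 465)²/R + P(-21*55, -317)/(-3189452) = (-185 - 465)²/(-44335/2) + (-317 + (-21*55)²)/(-3189452) = (-650)²*(-2/44335) + (-317 + (-1155)²)*(-1/3189452) = 422500*(-2/44335) + (-317 + 1334025)*(-1/3189452) = -169000/8867 + 1333708*(-1/3189452) = -169000/8867 - 333427/797363 = -137710844209/7070217721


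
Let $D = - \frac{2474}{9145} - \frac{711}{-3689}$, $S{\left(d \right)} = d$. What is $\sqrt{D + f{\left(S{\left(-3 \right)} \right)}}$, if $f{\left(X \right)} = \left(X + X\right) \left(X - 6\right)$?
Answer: $\frac{\sqrt{66451623595}}{35105} \approx 7.3432$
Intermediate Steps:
$f{\left(X \right)} = 2 X \left(-6 + X\right)$
$D = - \frac{2731}{35105}$ ($D = \left(-2474\right) \frac{1}{9145} - - \frac{711}{3689} = - \frac{2474}{9145} + \frac{711}{3689} = - \frac{2731}{35105} \approx -0.077795$)
$\sqrt{D + f{\left(S{\left(-3 \right)} \right)}} = \sqrt{- \frac{2731}{35105} + 2 \left(-3\right) \left(-6 - 3\right)} = \sqrt{- \frac{2731}{35105} + 2 \left(-3\right) \left(-9\right)} = \sqrt{- \frac{2731}{35105} + 54} = \sqrt{\frac{1892939}{35105}} = \frac{\sqrt{66451623595}}{35105}$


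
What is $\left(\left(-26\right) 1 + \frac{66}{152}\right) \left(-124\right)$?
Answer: $\frac{60233}{19} \approx 3170.2$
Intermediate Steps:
$\left(\left(-26\right) 1 + \frac{66}{152}\right) \left(-124\right) = \left(-26 + 66 \cdot \frac{1}{152}\right) \left(-124\right) = \left(-26 + \frac{33}{76}\right) \left(-124\right) = \left(- \frac{1943}{76}\right) \left(-124\right) = \frac{60233}{19}$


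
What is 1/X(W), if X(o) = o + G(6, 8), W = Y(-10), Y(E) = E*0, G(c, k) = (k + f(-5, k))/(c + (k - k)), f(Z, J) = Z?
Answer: 2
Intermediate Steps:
G(c, k) = (-5 + k)/c (G(c, k) = (k - 5)/(c + (k - k)) = (-5 + k)/(c + 0) = (-5 + k)/c)
Y(E) = 0
W = 0
X(o) = 1/2 + o (X(o) = o + (-5 + 8)/6 = o + (1/6)*3 = o + 1/2 = 1/2 + o)
1/X(W) = 1/(1/2 + 0) = 1/(1/2) = 2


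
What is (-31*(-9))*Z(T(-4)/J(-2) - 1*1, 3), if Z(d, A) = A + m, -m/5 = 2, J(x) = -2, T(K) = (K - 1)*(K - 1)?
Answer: -1953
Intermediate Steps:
T(K) = (-1 + K)² (T(K) = (-1 + K)*(-1 + K) = (-1 + K)²)
m = -10 (m = -5*2 = -10)
Z(d, A) = -10 + A (Z(d, A) = A - 10 = -10 + A)
(-31*(-9))*Z(T(-4)/J(-2) - 1*1, 3) = (-31*(-9))*(-10 + 3) = 279*(-7) = -1953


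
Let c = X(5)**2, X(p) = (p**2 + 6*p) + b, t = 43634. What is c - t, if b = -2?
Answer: -40825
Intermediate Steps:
X(p) = -2 + p**2 + 6*p (X(p) = (p**2 + 6*p) - 2 = -2 + p**2 + 6*p)
c = 2809 (c = (-2 + 5**2 + 6*5)**2 = (-2 + 25 + 30)**2 = 53**2 = 2809)
c - t = 2809 - 1*43634 = 2809 - 43634 = -40825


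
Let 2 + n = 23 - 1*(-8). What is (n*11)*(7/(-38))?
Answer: -2233/38 ≈ -58.763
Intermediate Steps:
n = 29 (n = -2 + (23 - 1*(-8)) = -2 + (23 + 8) = -2 + 31 = 29)
(n*11)*(7/(-38)) = (29*11)*(7/(-38)) = 319*(7*(-1/38)) = 319*(-7/38) = -2233/38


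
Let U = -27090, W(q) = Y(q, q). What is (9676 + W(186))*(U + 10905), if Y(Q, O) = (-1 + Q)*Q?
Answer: -713531910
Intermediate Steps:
Y(Q, O) = Q*(-1 + Q)
W(q) = q*(-1 + q)
(9676 + W(186))*(U + 10905) = (9676 + 186*(-1 + 186))*(-27090 + 10905) = (9676 + 186*185)*(-16185) = (9676 + 34410)*(-16185) = 44086*(-16185) = -713531910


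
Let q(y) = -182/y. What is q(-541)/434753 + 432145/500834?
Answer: 101641188486873/117796844445082 ≈ 0.86285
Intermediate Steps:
q(-541)/434753 + 432145/500834 = -182/(-541)/434753 + 432145/500834 = -182*(-1/541)*(1/434753) + 432145*(1/500834) = (182/541)*(1/434753) + 432145/500834 = 182/235201373 + 432145/500834 = 101641188486873/117796844445082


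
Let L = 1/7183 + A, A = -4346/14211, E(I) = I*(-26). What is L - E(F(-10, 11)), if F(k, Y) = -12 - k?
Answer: -5339238983/102077613 ≈ -52.306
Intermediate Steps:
E(I) = -26*I
A = -4346/14211 (A = -4346*1/14211 = -4346/14211 ≈ -0.30582)
L = -31203107/102077613 (L = 1/7183 - 4346/14211 = -31203107/102077613 ≈ -0.30568)
L - E(F(-10, 11)) = -31203107/102077613 - (-26)*(-12 - 1*(-10)) = -31203107/102077613 - (-26)*(-12 + 10) = -31203107/102077613 - (-26)*(-2) = -31203107/102077613 - 1*52 = -31203107/102077613 - 52 = -5339238983/102077613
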